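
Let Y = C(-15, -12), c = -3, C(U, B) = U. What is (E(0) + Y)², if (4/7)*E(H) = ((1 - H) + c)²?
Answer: 64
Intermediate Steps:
Y = -15
E(H) = 7*(-2 - H)²/4 (E(H) = 7*((1 - H) - 3)²/4 = 7*(-2 - H)²/4)
(E(0) + Y)² = (7*(2 + 0)²/4 - 15)² = ((7/4)*2² - 15)² = ((7/4)*4 - 15)² = (7 - 15)² = (-8)² = 64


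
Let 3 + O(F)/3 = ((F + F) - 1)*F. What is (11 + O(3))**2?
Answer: 2209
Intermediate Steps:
O(F) = -9 + 3*F*(-1 + 2*F) (O(F) = -9 + 3*(((F + F) - 1)*F) = -9 + 3*((2*F - 1)*F) = -9 + 3*((-1 + 2*F)*F) = -9 + 3*(F*(-1 + 2*F)) = -9 + 3*F*(-1 + 2*F))
(11 + O(3))**2 = (11 + (-9 - 3*3 + 6*3**2))**2 = (11 + (-9 - 9 + 6*9))**2 = (11 + (-9 - 9 + 54))**2 = (11 + 36)**2 = 47**2 = 2209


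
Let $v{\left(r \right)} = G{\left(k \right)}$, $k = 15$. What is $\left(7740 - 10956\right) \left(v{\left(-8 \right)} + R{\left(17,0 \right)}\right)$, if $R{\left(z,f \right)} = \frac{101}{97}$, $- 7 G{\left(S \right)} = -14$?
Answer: $- \frac{948720}{97} \approx -9780.6$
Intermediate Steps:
$G{\left(S \right)} = 2$ ($G{\left(S \right)} = \left(- \frac{1}{7}\right) \left(-14\right) = 2$)
$R{\left(z,f \right)} = \frac{101}{97}$ ($R{\left(z,f \right)} = 101 \cdot \frac{1}{97} = \frac{101}{97}$)
$v{\left(r \right)} = 2$
$\left(7740 - 10956\right) \left(v{\left(-8 \right)} + R{\left(17,0 \right)}\right) = \left(7740 - 10956\right) \left(2 + \frac{101}{97}\right) = \left(-3216\right) \frac{295}{97} = - \frac{948720}{97}$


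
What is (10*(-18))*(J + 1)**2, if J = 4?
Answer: -4500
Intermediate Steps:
(10*(-18))*(J + 1)**2 = (10*(-18))*(4 + 1)**2 = -180*5**2 = -180*25 = -4500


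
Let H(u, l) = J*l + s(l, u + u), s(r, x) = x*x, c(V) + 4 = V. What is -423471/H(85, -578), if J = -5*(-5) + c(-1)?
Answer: -141157/5780 ≈ -24.422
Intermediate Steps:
c(V) = -4 + V
s(r, x) = x²
J = 20 (J = -5*(-5) + (-4 - 1) = 25 - 5 = 20)
H(u, l) = 4*u² + 20*l (H(u, l) = 20*l + (u + u)² = 20*l + (2*u)² = 20*l + 4*u² = 4*u² + 20*l)
-423471/H(85, -578) = -423471/(4*85² + 20*(-578)) = -423471/(4*7225 - 11560) = -423471/(28900 - 11560) = -423471/17340 = -423471*1/17340 = -141157/5780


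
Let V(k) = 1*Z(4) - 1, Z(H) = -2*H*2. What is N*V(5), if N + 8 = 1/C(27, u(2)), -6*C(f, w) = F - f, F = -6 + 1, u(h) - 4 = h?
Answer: 2125/16 ≈ 132.81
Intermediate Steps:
Z(H) = -4*H
u(h) = 4 + h
V(k) = -17 (V(k) = 1*(-4*4) - 1 = 1*(-16) - 1 = -16 - 1 = -17)
F = -5
C(f, w) = 5/6 + f/6 (C(f, w) = -(-5 - f)/6 = 5/6 + f/6)
N = -125/16 (N = -8 + 1/(5/6 + (1/6)*27) = -8 + 1/(5/6 + 9/2) = -8 + 1/(16/3) = -8 + 3/16 = -125/16 ≈ -7.8125)
N*V(5) = -125/16*(-17) = 2125/16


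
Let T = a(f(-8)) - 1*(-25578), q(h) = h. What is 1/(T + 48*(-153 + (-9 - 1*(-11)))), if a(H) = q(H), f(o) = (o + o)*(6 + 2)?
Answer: 1/18202 ≈ 5.4939e-5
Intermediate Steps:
f(o) = 16*o (f(o) = (2*o)*8 = 16*o)
a(H) = H
T = 25450 (T = 16*(-8) - 1*(-25578) = -128 + 25578 = 25450)
1/(T + 48*(-153 + (-9 - 1*(-11)))) = 1/(25450 + 48*(-153 + (-9 - 1*(-11)))) = 1/(25450 + 48*(-153 + (-9 + 11))) = 1/(25450 + 48*(-153 + 2)) = 1/(25450 + 48*(-151)) = 1/(25450 - 7248) = 1/18202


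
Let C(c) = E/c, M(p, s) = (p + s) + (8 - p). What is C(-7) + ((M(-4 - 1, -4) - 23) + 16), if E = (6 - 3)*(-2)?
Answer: -15/7 ≈ -2.1429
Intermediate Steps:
M(p, s) = 8 + s
E = -6 (E = 3*(-2) = -6)
C(c) = -6/c
C(-7) + ((M(-4 - 1, -4) - 23) + 16) = -6/(-7) + (((8 - 4) - 23) + 16) = -6*(-⅐) + ((4 - 23) + 16) = 6/7 + (-19 + 16) = 6/7 - 3 = -15/7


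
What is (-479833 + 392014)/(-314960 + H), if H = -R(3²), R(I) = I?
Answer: 87819/314969 ≈ 0.27882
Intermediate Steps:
H = -9 (H = -1*3² = -1*9 = -9)
(-479833 + 392014)/(-314960 + H) = (-479833 + 392014)/(-314960 - 9) = -87819/(-314969) = -87819*(-1/314969) = 87819/314969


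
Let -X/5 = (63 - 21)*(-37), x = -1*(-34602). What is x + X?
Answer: 42372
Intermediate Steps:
x = 34602
X = 7770 (X = -5*(63 - 21)*(-37) = -210*(-37) = -5*(-1554) = 7770)
x + X = 34602 + 7770 = 42372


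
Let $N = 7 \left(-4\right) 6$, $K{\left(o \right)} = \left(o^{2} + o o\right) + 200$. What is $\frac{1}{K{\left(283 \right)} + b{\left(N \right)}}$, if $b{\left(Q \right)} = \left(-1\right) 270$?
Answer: $\frac{1}{160108} \approx 6.2458 \cdot 10^{-6}$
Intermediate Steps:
$K{\left(o \right)} = 200 + 2 o^{2}$ ($K{\left(o \right)} = \left(o^{2} + o^{2}\right) + 200 = 2 o^{2} + 200 = 200 + 2 o^{2}$)
$N = -168$ ($N = \left(-28\right) 6 = -168$)
$b{\left(Q \right)} = -270$
$\frac{1}{K{\left(283 \right)} + b{\left(N \right)}} = \frac{1}{\left(200 + 2 \cdot 283^{2}\right) - 270} = \frac{1}{\left(200 + 2 \cdot 80089\right) - 270} = \frac{1}{\left(200 + 160178\right) - 270} = \frac{1}{160378 - 270} = \frac{1}{160108}$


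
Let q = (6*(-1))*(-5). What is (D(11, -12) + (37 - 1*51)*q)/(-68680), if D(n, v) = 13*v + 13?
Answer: 563/68680 ≈ 0.0081974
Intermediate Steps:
D(n, v) = 13 + 13*v
q = 30 (q = -6*(-5) = 30)
(D(11, -12) + (37 - 1*51)*q)/(-68680) = ((13 + 13*(-12)) + (37 - 1*51)*30)/(-68680) = ((13 - 156) + (37 - 51)*30)*(-1/68680) = (-143 - 14*30)*(-1/68680) = (-143 - 420)*(-1/68680) = -563*(-1/68680) = 563/68680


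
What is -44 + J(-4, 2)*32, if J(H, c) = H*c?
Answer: -300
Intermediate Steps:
-44 + J(-4, 2)*32 = -44 - 4*2*32 = -44 - 8*32 = -44 - 256 = -300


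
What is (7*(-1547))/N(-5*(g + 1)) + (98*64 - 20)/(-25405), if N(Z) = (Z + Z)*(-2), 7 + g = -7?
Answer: 841493/20324 ≈ 41.404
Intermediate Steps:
g = -14 (g = -7 - 7 = -14)
N(Z) = -4*Z (N(Z) = (2*Z)*(-2) = -4*Z)
(7*(-1547))/N(-5*(g + 1)) + (98*64 - 20)/(-25405) = (7*(-1547))/((-(-20)*(-14 + 1))) + (98*64 - 20)/(-25405) = -10829/((-(-20)*(-13))) + (6272 - 20)*(-1/25405) = -10829/((-4*65)) + 6252*(-1/25405) = -10829/(-260) - 6252/25405 = -10829*(-1/260) - 6252/25405 = 833/20 - 6252/25405 = 841493/20324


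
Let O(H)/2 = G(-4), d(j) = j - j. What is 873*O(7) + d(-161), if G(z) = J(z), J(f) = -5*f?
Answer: 34920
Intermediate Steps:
d(j) = 0
G(z) = -5*z
O(H) = 40 (O(H) = 2*(-5*(-4)) = 2*20 = 40)
873*O(7) + d(-161) = 873*40 + 0 = 34920 + 0 = 34920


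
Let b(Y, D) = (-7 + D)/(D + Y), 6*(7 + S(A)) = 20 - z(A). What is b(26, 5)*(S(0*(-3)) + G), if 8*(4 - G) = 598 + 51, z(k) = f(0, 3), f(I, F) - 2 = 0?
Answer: 649/124 ≈ 5.2339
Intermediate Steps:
f(I, F) = 2 (f(I, F) = 2 + 0 = 2)
z(k) = 2
G = -617/8 (G = 4 - (598 + 51)/8 = 4 - ⅛*649 = 4 - 649/8 = -617/8 ≈ -77.125)
S(A) = -4 (S(A) = -7 + (20 - 1*2)/6 = -7 + (20 - 2)/6 = -7 + (⅙)*18 = -7 + 3 = -4)
b(Y, D) = (-7 + D)/(D + Y)
b(26, 5)*(S(0*(-3)) + G) = ((-7 + 5)/(5 + 26))*(-4 - 617/8) = (-2/31)*(-649/8) = ((1/31)*(-2))*(-649/8) = -2/31*(-649/8) = 649/124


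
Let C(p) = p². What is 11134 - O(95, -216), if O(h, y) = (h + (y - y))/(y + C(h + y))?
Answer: 32121571/2885 ≈ 11134.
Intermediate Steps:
O(h, y) = h/(y + (h + y)²) (O(h, y) = (h + (y - y))/(y + (h + y)²) = (h + 0)/(y + (h + y)²) = h/(y + (h + y)²))
11134 - O(95, -216) = 11134 - 95/(-216 + (95 - 216)²) = 11134 - 95/(-216 + (-121)²) = 11134 - 95/(-216 + 14641) = 11134 - 95/14425 = 11134 - 1*19/2885 = 11134 - 19/2885 = 32121571/2885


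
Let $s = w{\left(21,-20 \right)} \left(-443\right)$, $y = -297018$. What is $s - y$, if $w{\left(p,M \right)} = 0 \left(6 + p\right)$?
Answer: $297018$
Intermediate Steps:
$w{\left(p,M \right)} = 0$
$s = 0$ ($s = 0 \left(-443\right) = 0$)
$s - y = 0 - -297018 = 0 + 297018 = 297018$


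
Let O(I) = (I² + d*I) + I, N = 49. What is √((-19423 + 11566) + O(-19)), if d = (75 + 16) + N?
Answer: 5*I*√407 ≈ 100.87*I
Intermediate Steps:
d = 140 (d = (75 + 16) + 49 = 91 + 49 = 140)
O(I) = I² + 141*I (O(I) = (I² + 140*I) + I = I² + 141*I)
√((-19423 + 11566) + O(-19)) = √((-19423 + 11566) - 19*(141 - 19)) = √(-7857 - 19*122) = √(-7857 - 2318) = √(-10175) = 5*I*√407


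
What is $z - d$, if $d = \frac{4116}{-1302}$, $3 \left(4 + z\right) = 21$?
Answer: $\frac{191}{31} \approx 6.1613$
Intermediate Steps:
$z = 3$ ($z = -4 + \frac{1}{3} \cdot 21 = -4 + 7 = 3$)
$d = - \frac{98}{31}$ ($d = 4116 \left(- \frac{1}{1302}\right) = - \frac{98}{31} \approx -3.1613$)
$z - d = 3 - - \frac{98}{31} = 3 + \frac{98}{31} = \frac{191}{31}$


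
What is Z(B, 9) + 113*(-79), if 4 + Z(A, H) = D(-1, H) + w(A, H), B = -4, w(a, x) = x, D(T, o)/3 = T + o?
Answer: -8898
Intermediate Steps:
D(T, o) = 3*T + 3*o (D(T, o) = 3*(T + o) = 3*T + 3*o)
Z(A, H) = -7 + 4*H (Z(A, H) = -4 + ((3*(-1) + 3*H) + H) = -4 + ((-3 + 3*H) + H) = -4 + (-3 + 4*H) = -7 + 4*H)
Z(B, 9) + 113*(-79) = (-7 + 4*9) + 113*(-79) = (-7 + 36) - 8927 = 29 - 8927 = -8898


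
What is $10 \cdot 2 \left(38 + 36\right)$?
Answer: $1480$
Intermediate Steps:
$10 \cdot 2 \left(38 + 36\right) = 20 \cdot 74 = 1480$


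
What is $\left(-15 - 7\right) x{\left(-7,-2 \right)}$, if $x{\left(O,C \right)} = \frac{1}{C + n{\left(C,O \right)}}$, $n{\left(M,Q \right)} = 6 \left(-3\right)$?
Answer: $\frac{11}{10} \approx 1.1$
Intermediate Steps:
$n{\left(M,Q \right)} = -18$
$x{\left(O,C \right)} = \frac{1}{-18 + C}$ ($x{\left(O,C \right)} = \frac{1}{C - 18} = \frac{1}{-18 + C}$)
$\left(-15 - 7\right) x{\left(-7,-2 \right)} = \frac{-15 - 7}{-18 - 2} = - \frac{22}{-20} = \left(-22\right) \left(- \frac{1}{20}\right) = \frac{11}{10}$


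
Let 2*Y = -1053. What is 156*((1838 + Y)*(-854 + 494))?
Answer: -73653840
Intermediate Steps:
Y = -1053/2 (Y = (½)*(-1053) = -1053/2 ≈ -526.50)
156*((1838 + Y)*(-854 + 494)) = 156*((1838 - 1053/2)*(-854 + 494)) = 156*((2623/2)*(-360)) = 156*(-472140) = -73653840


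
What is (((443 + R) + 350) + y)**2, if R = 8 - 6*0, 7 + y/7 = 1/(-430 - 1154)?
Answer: 1418864527921/2509056 ≈ 5.6550e+5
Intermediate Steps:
y = -77623/1584 (y = -49 + 7/(-430 - 1154) = -49 + 7/(-1584) = -49 + 7*(-1/1584) = -49 - 7/1584 = -77623/1584 ≈ -49.004)
R = 8 (R = 8 + 0 = 8)
(((443 + R) + 350) + y)**2 = (((443 + 8) + 350) - 77623/1584)**2 = ((451 + 350) - 77623/1584)**2 = (801 - 77623/1584)**2 = (1191161/1584)**2 = 1418864527921/2509056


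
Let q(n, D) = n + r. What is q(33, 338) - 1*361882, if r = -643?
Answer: -362492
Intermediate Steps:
q(n, D) = -643 + n (q(n, D) = n - 643 = -643 + n)
q(33, 338) - 1*361882 = (-643 + 33) - 1*361882 = -610 - 361882 = -362492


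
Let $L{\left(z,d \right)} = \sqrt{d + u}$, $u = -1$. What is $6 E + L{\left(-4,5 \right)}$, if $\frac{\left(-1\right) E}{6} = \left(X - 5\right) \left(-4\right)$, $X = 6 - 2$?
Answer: $-142$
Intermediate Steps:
$X = 4$ ($X = 6 - 2 = 4$)
$L{\left(z,d \right)} = \sqrt{-1 + d}$ ($L{\left(z,d \right)} = \sqrt{d - 1} = \sqrt{-1 + d}$)
$E = -24$ ($E = - 6 \left(4 - 5\right) \left(-4\right) = - 6 \left(\left(-1\right) \left(-4\right)\right) = \left(-6\right) 4 = -24$)
$6 E + L{\left(-4,5 \right)} = 6 \left(-24\right) + \sqrt{-1 + 5} = -144 + \sqrt{4} = -144 + 2 = -142$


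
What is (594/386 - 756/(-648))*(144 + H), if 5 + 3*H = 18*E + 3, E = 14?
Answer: 1068353/1737 ≈ 615.06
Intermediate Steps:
H = 250/3 (H = -5/3 + (18*14 + 3)/3 = -5/3 + (252 + 3)/3 = -5/3 + (⅓)*255 = -5/3 + 85 = 250/3 ≈ 83.333)
(594/386 - 756/(-648))*(144 + H) = (594/386 - 756/(-648))*(144 + 250/3) = (594*(1/386) - 756*(-1/648))*(682/3) = (297/193 + 7/6)*(682/3) = (3133/1158)*(682/3) = 1068353/1737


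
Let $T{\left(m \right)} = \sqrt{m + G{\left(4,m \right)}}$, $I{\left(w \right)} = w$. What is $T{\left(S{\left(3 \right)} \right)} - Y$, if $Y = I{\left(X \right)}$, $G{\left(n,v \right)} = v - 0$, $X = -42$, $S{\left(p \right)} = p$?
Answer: $42 + \sqrt{6} \approx 44.449$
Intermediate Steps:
$G{\left(n,v \right)} = v$ ($G{\left(n,v \right)} = v + 0 = v$)
$Y = -42$
$T{\left(m \right)} = \sqrt{2} \sqrt{m}$ ($T{\left(m \right)} = \sqrt{m + m} = \sqrt{2 m} = \sqrt{2} \sqrt{m}$)
$T{\left(S{\left(3 \right)} \right)} - Y = \sqrt{2} \sqrt{3} - -42 = \sqrt{6} + 42 = 42 + \sqrt{6}$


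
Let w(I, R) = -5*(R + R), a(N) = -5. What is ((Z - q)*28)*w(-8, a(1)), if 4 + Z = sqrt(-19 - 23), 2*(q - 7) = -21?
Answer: -700 + 1400*I*sqrt(42) ≈ -700.0 + 9073.0*I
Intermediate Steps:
q = -7/2 (q = 7 + (1/2)*(-21) = 7 - 21/2 = -7/2 ≈ -3.5000)
Z = -4 + I*sqrt(42) (Z = -4 + sqrt(-19 - 23) = -4 + sqrt(-42) = -4 + I*sqrt(42) ≈ -4.0 + 6.4807*I)
w(I, R) = -10*R
((Z - q)*28)*w(-8, a(1)) = (((-4 + I*sqrt(42)) - 1*(-7/2))*28)*(-10*(-5)) = (((-4 + I*sqrt(42)) + 7/2)*28)*50 = ((-1/2 + I*sqrt(42))*28)*50 = (-14 + 28*I*sqrt(42))*50 = -700 + 1400*I*sqrt(42)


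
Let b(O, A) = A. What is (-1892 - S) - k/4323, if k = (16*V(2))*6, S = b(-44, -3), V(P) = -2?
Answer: -2721985/1441 ≈ -1889.0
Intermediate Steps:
S = -3
k = -192 (k = (16*(-2))*6 = -32*6 = -192)
(-1892 - S) - k/4323 = (-1892 - 1*(-3)) - (-192)/4323 = (-1892 + 3) - (-192)/4323 = -1889 - 1*(-64/1441) = -1889 + 64/1441 = -2721985/1441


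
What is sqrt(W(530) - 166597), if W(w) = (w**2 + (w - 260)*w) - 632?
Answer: sqrt(256771) ≈ 506.73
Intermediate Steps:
W(w) = -632 + w**2 + w*(-260 + w) (W(w) = (w**2 + (-260 + w)*w) - 632 = (w**2 + w*(-260 + w)) - 632 = -632 + w**2 + w*(-260 + w))
sqrt(W(530) - 166597) = sqrt((-632 - 260*530 + 2*530**2) - 166597) = sqrt((-632 - 137800 + 2*280900) - 166597) = sqrt((-632 - 137800 + 561800) - 166597) = sqrt(423368 - 166597) = sqrt(256771)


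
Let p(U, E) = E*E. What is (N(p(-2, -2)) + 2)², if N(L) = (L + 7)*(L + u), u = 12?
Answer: 31684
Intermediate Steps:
p(U, E) = E²
N(L) = (7 + L)*(12 + L) (N(L) = (L + 7)*(L + 12) = (7 + L)*(12 + L))
(N(p(-2, -2)) + 2)² = ((84 + ((-2)²)² + 19*(-2)²) + 2)² = ((84 + 4² + 19*4) + 2)² = ((84 + 16 + 76) + 2)² = (176 + 2)² = 178² = 31684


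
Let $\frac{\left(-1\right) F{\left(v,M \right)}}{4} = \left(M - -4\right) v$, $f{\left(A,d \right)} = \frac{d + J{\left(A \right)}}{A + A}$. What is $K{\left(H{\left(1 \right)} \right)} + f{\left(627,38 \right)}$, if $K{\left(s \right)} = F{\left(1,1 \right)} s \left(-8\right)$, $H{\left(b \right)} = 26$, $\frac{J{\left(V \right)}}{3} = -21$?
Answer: $\frac{5216615}{1254} \approx 4160.0$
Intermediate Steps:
$J{\left(V \right)} = -63$ ($J{\left(V \right)} = 3 \left(-21\right) = -63$)
$f{\left(A,d \right)} = \frac{-63 + d}{2 A}$ ($f{\left(A,d \right)} = \frac{d - 63}{A + A} = \frac{-63 + d}{2 A}$)
$F{\left(v,M \right)} = - 4 v \left(4 + M\right)$ ($F{\left(v,M \right)} = - 4 \left(M - -4\right) v = - 4 \left(M + 4\right) v = - 4 \left(4 + M\right) v = - 4 v \left(4 + M\right)$)
$K{\left(s \right)} = 160 s$ ($K{\left(s \right)} = \left(-4\right) 1 \left(4 + 1\right) s \left(-8\right) = \left(-4\right) 1 \cdot 5 s \left(-8\right) = - 20 s \left(-8\right) = 160 s$)
$K{\left(H{\left(1 \right)} \right)} + f{\left(627,38 \right)} = 160 \cdot 26 + \frac{-63 + 38}{2 \cdot 627} = 4160 + \frac{1}{2} \cdot \frac{1}{627} \left(-25\right) = 4160 - \frac{25}{1254} = \frac{5216615}{1254}$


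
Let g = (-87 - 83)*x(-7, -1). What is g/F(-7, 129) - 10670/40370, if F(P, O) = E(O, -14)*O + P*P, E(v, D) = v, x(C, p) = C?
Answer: -118220/612523 ≈ -0.19301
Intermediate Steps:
F(P, O) = O² + P² (F(P, O) = O*O + P*P = O² + P²)
g = 1190 (g = (-87 - 83)*(-7) = -170*(-7) = 1190)
g/F(-7, 129) - 10670/40370 = 1190/(129² + (-7)²) - 10670/40370 = 1190/(16641 + 49) - 10670*1/40370 = 1190/16690 - 97/367 = 1190*(1/16690) - 97/367 = 119/1669 - 97/367 = -118220/612523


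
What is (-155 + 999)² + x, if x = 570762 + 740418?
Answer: 2023516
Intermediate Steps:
x = 1311180
(-155 + 999)² + x = (-155 + 999)² + 1311180 = 844² + 1311180 = 712336 + 1311180 = 2023516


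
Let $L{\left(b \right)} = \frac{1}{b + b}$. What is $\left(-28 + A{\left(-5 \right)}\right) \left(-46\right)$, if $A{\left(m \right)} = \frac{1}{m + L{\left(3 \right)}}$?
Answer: $\frac{37628}{29} \approx 1297.5$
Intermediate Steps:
$L{\left(b \right)} = \frac{1}{2 b}$
$A{\left(m \right)} = \frac{1}{\frac{1}{6} + m}$ ($A{\left(m \right)} = \frac{1}{m + \frac{1}{2 \cdot 3}} = \frac{1}{m + \frac{1}{2} \cdot \frac{1}{3}} = \frac{1}{m + \frac{1}{6}} = \frac{1}{\frac{1}{6} + m}$)
$\left(-28 + A{\left(-5 \right)}\right) \left(-46\right) = \left(-28 + \frac{6}{1 + 6 \left(-5\right)}\right) \left(-46\right) = \left(-28 + \frac{6}{1 - 30}\right) \left(-46\right) = \left(-28 + \frac{6}{-29}\right) \left(-46\right) = \left(-28 + 6 \left(- \frac{1}{29}\right)\right) \left(-46\right) = \left(-28 - \frac{6}{29}\right) \left(-46\right) = \left(- \frac{818}{29}\right) \left(-46\right) = \frac{37628}{29}$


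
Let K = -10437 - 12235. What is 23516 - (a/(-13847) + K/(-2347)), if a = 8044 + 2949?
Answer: 763956205431/32498909 ≈ 23507.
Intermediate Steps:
a = 10993
K = -22672
23516 - (a/(-13847) + K/(-2347)) = 23516 - (10993/(-13847) - 22672/(-2347)) = 23516 - (10993*(-1/13847) - 22672*(-1/2347)) = 23516 - (-10993/13847 + 22672/2347) = 23516 - 1*288138613/32498909 = 23516 - 288138613/32498909 = 763956205431/32498909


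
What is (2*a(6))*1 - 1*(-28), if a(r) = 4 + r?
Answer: 48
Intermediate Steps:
(2*a(6))*1 - 1*(-28) = (2*(4 + 6))*1 - 1*(-28) = (2*10)*1 + 28 = 20*1 + 28 = 20 + 28 = 48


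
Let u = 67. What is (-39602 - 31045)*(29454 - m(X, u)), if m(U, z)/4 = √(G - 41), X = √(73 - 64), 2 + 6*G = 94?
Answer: -2080836738 + 94196*I*√231 ≈ -2.0808e+9 + 1.4317e+6*I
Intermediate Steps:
G = 46/3 (G = -⅓ + (⅙)*94 = -⅓ + 47/3 = 46/3 ≈ 15.333)
X = 3 (X = √9 = 3)
m(U, z) = 4*I*√231/3 (m(U, z) = 4*√(46/3 - 41) = 4*√(-77/3) = 4*(I*√231/3) = 4*I*√231/3)
(-39602 - 31045)*(29454 - m(X, u)) = (-39602 - 31045)*(29454 - 4*I*√231/3) = -70647*(29454 - 4*I*√231/3) = -2080836738 + 94196*I*√231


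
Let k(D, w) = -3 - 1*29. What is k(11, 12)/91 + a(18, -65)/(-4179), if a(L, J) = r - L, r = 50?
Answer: -19520/54327 ≈ -0.35931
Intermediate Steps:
k(D, w) = -32 (k(D, w) = -3 - 29 = -32)
a(L, J) = 50 - L
k(11, 12)/91 + a(18, -65)/(-4179) = -32/91 + (50 - 1*18)/(-4179) = -32*1/91 + (50 - 18)*(-1/4179) = -32/91 + 32*(-1/4179) = -32/91 - 32/4179 = -19520/54327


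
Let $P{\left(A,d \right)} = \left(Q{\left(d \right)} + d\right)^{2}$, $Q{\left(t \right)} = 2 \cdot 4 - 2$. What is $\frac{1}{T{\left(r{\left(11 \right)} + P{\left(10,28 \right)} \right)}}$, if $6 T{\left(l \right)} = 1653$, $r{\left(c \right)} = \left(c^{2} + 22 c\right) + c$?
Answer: $\frac{2}{551} \approx 0.0036298$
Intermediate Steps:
$r{\left(c \right)} = c^{2} + 23 c$
$Q{\left(t \right)} = 6$ ($Q{\left(t \right)} = 8 - 2 = 6$)
$P{\left(A,d \right)} = \left(6 + d\right)^{2}$
$T{\left(l \right)} = \frac{551}{2}$ ($T{\left(l \right)} = \frac{1}{6} \cdot 1653 = \frac{551}{2}$)
$\frac{1}{T{\left(r{\left(11 \right)} + P{\left(10,28 \right)} \right)}} = \frac{1}{\frac{551}{2}} = \frac{2}{551}$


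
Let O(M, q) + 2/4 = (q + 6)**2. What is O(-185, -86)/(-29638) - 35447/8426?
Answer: -1104500373/249729788 ≈ -4.4228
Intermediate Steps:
O(M, q) = -1/2 + (6 + q)**2 (O(M, q) = -1/2 + (q + 6)**2 = -1/2 + (6 + q)**2)
O(-185, -86)/(-29638) - 35447/8426 = (-1/2 + (6 - 86)**2)/(-29638) - 35447/8426 = (-1/2 + (-80)**2)*(-1/29638) - 35447*1/8426 = (-1/2 + 6400)*(-1/29638) - 35447/8426 = (12799/2)*(-1/29638) - 35447/8426 = -12799/59276 - 35447/8426 = -1104500373/249729788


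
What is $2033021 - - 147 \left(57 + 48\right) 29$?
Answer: $2480636$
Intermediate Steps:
$2033021 - - 147 \left(57 + 48\right) 29 = 2033021 - \left(-147\right) 105 \cdot 29 = 2033021 - \left(-15435\right) 29 = 2033021 - -447615 = 2033021 + 447615 = 2480636$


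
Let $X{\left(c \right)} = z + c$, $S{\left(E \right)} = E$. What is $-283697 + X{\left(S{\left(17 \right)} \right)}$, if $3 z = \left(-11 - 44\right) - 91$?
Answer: $- \frac{851186}{3} \approx -2.8373 \cdot 10^{5}$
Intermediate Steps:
$z = - \frac{146}{3}$ ($z = \frac{\left(-11 - 44\right) - 91}{3} = \frac{-55 - 91}{3} = \frac{1}{3} \left(-146\right) = - \frac{146}{3} \approx -48.667$)
$X{\left(c \right)} = - \frac{146}{3} + c$
$-283697 + X{\left(S{\left(17 \right)} \right)} = -283697 + \left(- \frac{146}{3} + 17\right) = -283697 - \frac{95}{3} = - \frac{851186}{3}$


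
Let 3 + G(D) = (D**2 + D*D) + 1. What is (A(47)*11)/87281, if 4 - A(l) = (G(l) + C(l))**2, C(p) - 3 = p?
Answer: -219396672/87281 ≈ -2513.7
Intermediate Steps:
C(p) = 3 + p
G(D) = -2 + 2*D**2 (G(D) = -3 + ((D**2 + D*D) + 1) = -3 + ((D**2 + D**2) + 1) = -3 + (2*D**2 + 1) = -3 + (1 + 2*D**2) = -2 + 2*D**2)
A(l) = 4 - (1 + l + 2*l**2)**2 (A(l) = 4 - ((-2 + 2*l**2) + (3 + l))**2 = 4 - (1 + l + 2*l**2)**2)
(A(47)*11)/87281 = ((4 - (1 + 47 + 2*47**2)**2)*11)/87281 = ((4 - (1 + 47 + 2*2209)**2)*11)*(1/87281) = ((4 - (1 + 47 + 4418)**2)*11)*(1/87281) = ((4 - 1*4466**2)*11)*(1/87281) = ((4 - 1*19945156)*11)*(1/87281) = ((4 - 19945156)*11)*(1/87281) = -19945152*11*(1/87281) = -219396672*1/87281 = -219396672/87281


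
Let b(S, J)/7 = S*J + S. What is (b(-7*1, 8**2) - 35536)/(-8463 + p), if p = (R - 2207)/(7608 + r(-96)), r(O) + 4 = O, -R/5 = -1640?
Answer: 290717268/63534211 ≈ 4.5758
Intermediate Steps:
R = 8200 (R = -5*(-1640) = 8200)
r(O) = -4 + O
b(S, J) = 7*S + 7*J*S (b(S, J) = 7*(S*J + S) = 7*(J*S + S) = 7*(S + J*S) = 7*S + 7*J*S)
p = 5993/7508 (p = (8200 - 2207)/(7608 + (-4 - 96)) = 5993/(7608 - 100) = 5993/7508 ≈ 0.79821)
(b(-7*1, 8**2) - 35536)/(-8463 + p) = (7*(-7*1)*(1 + 8**2) - 35536)/(-8463 + 5993/7508) = (7*(-7)*(1 + 64) - 35536)/(-63534211/7508) = (7*(-7)*65 - 35536)*(-7508/63534211) = (-3185 - 35536)*(-7508/63534211) = -38721*(-7508/63534211) = 290717268/63534211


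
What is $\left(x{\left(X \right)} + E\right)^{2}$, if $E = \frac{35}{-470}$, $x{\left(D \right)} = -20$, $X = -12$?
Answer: $\frac{3560769}{8836} \approx 402.98$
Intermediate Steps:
$E = - \frac{7}{94}$ ($E = 35 \left(- \frac{1}{470}\right) = - \frac{7}{94} \approx -0.074468$)
$\left(x{\left(X \right)} + E\right)^{2} = \left(-20 - \frac{7}{94}\right)^{2} = \left(- \frac{1887}{94}\right)^{2} = \frac{3560769}{8836}$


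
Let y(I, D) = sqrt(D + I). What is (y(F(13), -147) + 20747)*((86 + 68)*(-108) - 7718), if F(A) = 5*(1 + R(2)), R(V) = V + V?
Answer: -505189450 - 24350*I*sqrt(122) ≈ -5.0519e+8 - 2.6895e+5*I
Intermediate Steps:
R(V) = 2*V
F(A) = 25 (F(A) = 5*(1 + 2*2) = 5*(1 + 4) = 5*5 = 25)
(y(F(13), -147) + 20747)*((86 + 68)*(-108) - 7718) = (sqrt(-147 + 25) + 20747)*((86 + 68)*(-108) - 7718) = (sqrt(-122) + 20747)*(154*(-108) - 7718) = (I*sqrt(122) + 20747)*(-16632 - 7718) = (20747 + I*sqrt(122))*(-24350) = -505189450 - 24350*I*sqrt(122)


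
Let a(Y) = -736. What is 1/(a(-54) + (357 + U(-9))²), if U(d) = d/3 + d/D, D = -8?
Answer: 64/8024177 ≈ 7.9759e-6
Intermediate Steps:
U(d) = 5*d/24 (U(d) = d/3 + d/(-8) = d*(⅓) + d*(-⅛) = d/3 - d/8 = 5*d/24)
1/(a(-54) + (357 + U(-9))²) = 1/(-736 + (357 + (5/24)*(-9))²) = 1/(-736 + (357 - 15/8)²) = 1/(-736 + (2841/8)²) = 1/(-736 + 8071281/64) = 1/(8024177/64) = 64/8024177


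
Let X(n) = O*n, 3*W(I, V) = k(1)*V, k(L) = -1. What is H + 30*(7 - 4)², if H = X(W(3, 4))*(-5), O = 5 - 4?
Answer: 830/3 ≈ 276.67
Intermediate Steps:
O = 1
W(I, V) = -V/3 (W(I, V) = (-V)/3 = -V/3)
X(n) = n (X(n) = 1*n = n)
H = 20/3 (H = -⅓*4*(-5) = -4/3*(-5) = 20/3 ≈ 6.6667)
H + 30*(7 - 4)² = 20/3 + 30*(7 - 4)² = 20/3 + 30*3² = 20/3 + 30*9 = 20/3 + 270 = 830/3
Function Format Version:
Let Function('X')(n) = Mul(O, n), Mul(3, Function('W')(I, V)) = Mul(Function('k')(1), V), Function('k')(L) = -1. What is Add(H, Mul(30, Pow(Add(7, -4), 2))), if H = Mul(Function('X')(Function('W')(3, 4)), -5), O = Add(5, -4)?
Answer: Rational(830, 3) ≈ 276.67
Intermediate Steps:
O = 1
Function('W')(I, V) = Mul(Rational(-1, 3), V) (Function('W')(I, V) = Mul(Rational(1, 3), Mul(-1, V)) = Mul(Rational(-1, 3), V))
Function('X')(n) = n (Function('X')(n) = Mul(1, n) = n)
H = Rational(20, 3) (H = Mul(Mul(Rational(-1, 3), 4), -5) = Mul(Rational(-4, 3), -5) = Rational(20, 3) ≈ 6.6667)
Add(H, Mul(30, Pow(Add(7, -4), 2))) = Add(Rational(20, 3), Mul(30, Pow(Add(7, -4), 2))) = Add(Rational(20, 3), Mul(30, Pow(3, 2))) = Add(Rational(20, 3), Mul(30, 9)) = Add(Rational(20, 3), 270) = Rational(830, 3)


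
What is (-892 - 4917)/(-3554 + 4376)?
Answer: -5809/822 ≈ -7.0669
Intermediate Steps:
(-892 - 4917)/(-3554 + 4376) = -5809/822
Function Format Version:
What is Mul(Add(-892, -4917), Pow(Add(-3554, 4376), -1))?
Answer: Rational(-5809, 822) ≈ -7.0669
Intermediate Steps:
Mul(Add(-892, -4917), Pow(Add(-3554, 4376), -1)) = Mul(-5809, Pow(822, -1)) = Mul(-5809, Rational(1, 822)) = Rational(-5809, 822)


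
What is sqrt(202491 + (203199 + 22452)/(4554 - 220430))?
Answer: sqrt(2359131864744585)/107938 ≈ 449.99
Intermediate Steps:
sqrt(202491 + (203199 + 22452)/(4554 - 220430)) = sqrt(202491 + 225651/(-215876)) = sqrt(202491 + 225651*(-1/215876)) = sqrt(202491 - 225651/215876) = sqrt(43712721465/215876) = sqrt(2359131864744585)/107938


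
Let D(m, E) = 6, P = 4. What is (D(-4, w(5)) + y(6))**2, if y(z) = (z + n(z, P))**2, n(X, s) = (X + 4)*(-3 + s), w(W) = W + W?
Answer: 68644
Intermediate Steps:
w(W) = 2*W
n(X, s) = (-3 + s)*(4 + X) (n(X, s) = (4 + X)*(-3 + s) = (-3 + s)*(4 + X))
y(z) = (4 + 2*z)**2 (y(z) = (z + (-12 - 3*z + 4*4 + z*4))**2 = (z + (-12 - 3*z + 16 + 4*z))**2 = (z + (4 + z))**2 = (4 + 2*z)**2)
(D(-4, w(5)) + y(6))**2 = (6 + 4*(2 + 6)**2)**2 = (6 + 4*8**2)**2 = (6 + 4*64)**2 = (6 + 256)**2 = 262**2 = 68644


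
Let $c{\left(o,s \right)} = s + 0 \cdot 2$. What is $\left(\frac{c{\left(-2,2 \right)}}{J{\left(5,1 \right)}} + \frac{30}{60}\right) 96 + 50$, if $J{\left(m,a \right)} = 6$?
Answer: $130$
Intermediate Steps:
$c{\left(o,s \right)} = s$ ($c{\left(o,s \right)} = s + 0 = s$)
$\left(\frac{c{\left(-2,2 \right)}}{J{\left(5,1 \right)}} + \frac{30}{60}\right) 96 + 50 = \left(\frac{2}{6} + \frac{30}{60}\right) 96 + 50 = \left(2 \cdot \frac{1}{6} + 30 \cdot \frac{1}{60}\right) 96 + 50 = \left(\frac{1}{3} + \frac{1}{2}\right) 96 + 50 = \frac{5}{6} \cdot 96 + 50 = 80 + 50 = 130$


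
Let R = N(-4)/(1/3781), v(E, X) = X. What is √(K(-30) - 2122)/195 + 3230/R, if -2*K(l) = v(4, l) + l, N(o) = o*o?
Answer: 85/1592 + 2*I*√523/195 ≈ 0.053392 + 0.23456*I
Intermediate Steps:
N(o) = o²
K(l) = -l (K(l) = -(l + l)/2 = -l)
R = 60496 (R = (-4)²/(1/3781) = 16/(1/3781) = 16*3781 = 60496)
√(K(-30) - 2122)/195 + 3230/R = √(-1*(-30) - 2122)/195 + 3230/60496 = √(30 - 2122)*(1/195) + 3230*(1/60496) = √(-2092)*(1/195) + 85/1592 = (2*I*√523)*(1/195) + 85/1592 = 2*I*√523/195 + 85/1592 = 85/1592 + 2*I*√523/195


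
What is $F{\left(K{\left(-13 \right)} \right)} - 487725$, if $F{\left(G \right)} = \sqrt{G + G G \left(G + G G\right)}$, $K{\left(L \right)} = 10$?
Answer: $-487725 + \sqrt{11010} \approx -4.8762 \cdot 10^{5}$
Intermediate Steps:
$F{\left(G \right)} = \sqrt{G + G^{2} \left(G + G^{2}\right)}$
$F{\left(K{\left(-13 \right)} \right)} - 487725 = \sqrt{10 + 10^{3} + 10^{4}} - 487725 = \sqrt{10 + 1000 + 10000} - 487725 = \sqrt{11010} - 487725 = -487725 + \sqrt{11010}$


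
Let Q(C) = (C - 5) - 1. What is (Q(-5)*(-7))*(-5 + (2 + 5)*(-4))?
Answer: -2541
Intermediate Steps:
Q(C) = -6 + C (Q(C) = (-5 + C) - 1 = -6 + C)
(Q(-5)*(-7))*(-5 + (2 + 5)*(-4)) = ((-6 - 5)*(-7))*(-5 + (2 + 5)*(-4)) = (-11*(-7))*(-5 + 7*(-4)) = 77*(-5 - 28) = 77*(-33) = -2541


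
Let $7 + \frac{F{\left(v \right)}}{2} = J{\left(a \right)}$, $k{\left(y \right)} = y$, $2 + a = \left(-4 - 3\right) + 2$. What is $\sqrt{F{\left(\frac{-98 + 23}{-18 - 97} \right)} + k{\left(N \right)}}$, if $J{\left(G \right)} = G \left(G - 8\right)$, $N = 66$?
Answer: $\sqrt{262} \approx 16.186$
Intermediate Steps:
$a = -7$ ($a = -2 + \left(\left(-4 - 3\right) + 2\right) = -2 + \left(-7 + 2\right) = -2 - 5 = -7$)
$J{\left(G \right)} = G \left(-8 + G\right)$
$F{\left(v \right)} = 196$ ($F{\left(v \right)} = -14 + 2 \left(- 7 \left(-8 - 7\right)\right) = -14 + 2 \left(\left(-7\right) \left(-15\right)\right) = -14 + 2 \cdot 105 = -14 + 210 = 196$)
$\sqrt{F{\left(\frac{-98 + 23}{-18 - 97} \right)} + k{\left(N \right)}} = \sqrt{196 + 66} = \sqrt{262}$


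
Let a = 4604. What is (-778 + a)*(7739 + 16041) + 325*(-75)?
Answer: 90957905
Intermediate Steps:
(-778 + a)*(7739 + 16041) + 325*(-75) = (-778 + 4604)*(7739 + 16041) + 325*(-75) = 3826*23780 - 24375 = 90982280 - 24375 = 90957905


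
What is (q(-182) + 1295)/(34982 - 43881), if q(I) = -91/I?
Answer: -2591/17798 ≈ -0.14558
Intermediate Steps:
(q(-182) + 1295)/(34982 - 43881) = (-91/(-182) + 1295)/(34982 - 43881) = (-91*(-1/182) + 1295)/(-8899) = (½ + 1295)*(-1/8899) = (2591/2)*(-1/8899) = -2591/17798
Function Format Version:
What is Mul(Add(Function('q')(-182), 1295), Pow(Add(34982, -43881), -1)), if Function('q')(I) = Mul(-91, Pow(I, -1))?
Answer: Rational(-2591, 17798) ≈ -0.14558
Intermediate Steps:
Mul(Add(Function('q')(-182), 1295), Pow(Add(34982, -43881), -1)) = Mul(Add(Mul(-91, Pow(-182, -1)), 1295), Pow(Add(34982, -43881), -1)) = Mul(Add(Mul(-91, Rational(-1, 182)), 1295), Pow(-8899, -1)) = Mul(Add(Rational(1, 2), 1295), Rational(-1, 8899)) = Mul(Rational(2591, 2), Rational(-1, 8899)) = Rational(-2591, 17798)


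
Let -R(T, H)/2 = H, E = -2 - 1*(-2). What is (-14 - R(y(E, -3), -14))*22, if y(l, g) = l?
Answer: -924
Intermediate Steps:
E = 0 (E = -2 + 2 = 0)
R(T, H) = -2*H
(-14 - R(y(E, -3), -14))*22 = (-14 - (-2)*(-14))*22 = (-14 - 1*28)*22 = (-14 - 28)*22 = -42*22 = -924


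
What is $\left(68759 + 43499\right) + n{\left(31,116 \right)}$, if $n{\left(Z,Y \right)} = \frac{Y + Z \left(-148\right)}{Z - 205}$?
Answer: $\frac{9768682}{87} \approx 1.1228 \cdot 10^{5}$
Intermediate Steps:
$n{\left(Z,Y \right)} = \frac{Y - 148 Z}{-205 + Z}$
$\left(68759 + 43499\right) + n{\left(31,116 \right)} = \left(68759 + 43499\right) + \frac{116 - 4588}{-205 + 31} = 112258 + \frac{116 - 4588}{-174} = 112258 - - \frac{2236}{87} = 112258 + \frac{2236}{87} = \frac{9768682}{87}$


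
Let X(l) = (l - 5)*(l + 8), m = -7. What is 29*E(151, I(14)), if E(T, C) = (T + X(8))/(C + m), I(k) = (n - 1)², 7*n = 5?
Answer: -282779/339 ≈ -834.16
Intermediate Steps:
n = 5/7 (n = (⅐)*5 = 5/7 ≈ 0.71429)
I(k) = 4/49 (I(k) = (5/7 - 1)² = (-2/7)² = 4/49)
X(l) = (-5 + l)*(8 + l)
E(T, C) = (48 + T)/(-7 + C) (E(T, C) = (T + (-40 + 8² + 3*8))/(C - 7) = (T + (-40 + 64 + 24))/(-7 + C) = (T + 48)/(-7 + C) = (48 + T)/(-7 + C))
29*E(151, I(14)) = 29*((48 + 151)/(-7 + 4/49)) = 29*(199/(-339/49)) = 29*(-49/339*199) = 29*(-9751/339) = -282779/339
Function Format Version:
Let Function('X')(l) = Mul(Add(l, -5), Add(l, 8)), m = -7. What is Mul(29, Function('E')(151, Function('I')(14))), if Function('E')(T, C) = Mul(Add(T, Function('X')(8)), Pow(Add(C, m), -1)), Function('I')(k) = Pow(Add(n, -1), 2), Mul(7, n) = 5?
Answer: Rational(-282779, 339) ≈ -834.16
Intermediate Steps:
n = Rational(5, 7) (n = Mul(Rational(1, 7), 5) = Rational(5, 7) ≈ 0.71429)
Function('I')(k) = Rational(4, 49) (Function('I')(k) = Pow(Add(Rational(5, 7), -1), 2) = Pow(Rational(-2, 7), 2) = Rational(4, 49))
Function('X')(l) = Mul(Add(-5, l), Add(8, l))
Function('E')(T, C) = Mul(Pow(Add(-7, C), -1), Add(48, T)) (Function('E')(T, C) = Mul(Add(T, Add(-40, Pow(8, 2), Mul(3, 8))), Pow(Add(C, -7), -1)) = Mul(Add(T, Add(-40, 64, 24)), Pow(Add(-7, C), -1)) = Mul(Add(T, 48), Pow(Add(-7, C), -1)) = Mul(Add(48, T), Pow(Add(-7, C), -1)) = Mul(Pow(Add(-7, C), -1), Add(48, T)))
Mul(29, Function('E')(151, Function('I')(14))) = Mul(29, Mul(Pow(Add(-7, Rational(4, 49)), -1), Add(48, 151))) = Mul(29, Mul(Pow(Rational(-339, 49), -1), 199)) = Mul(29, Mul(Rational(-49, 339), 199)) = Mul(29, Rational(-9751, 339)) = Rational(-282779, 339)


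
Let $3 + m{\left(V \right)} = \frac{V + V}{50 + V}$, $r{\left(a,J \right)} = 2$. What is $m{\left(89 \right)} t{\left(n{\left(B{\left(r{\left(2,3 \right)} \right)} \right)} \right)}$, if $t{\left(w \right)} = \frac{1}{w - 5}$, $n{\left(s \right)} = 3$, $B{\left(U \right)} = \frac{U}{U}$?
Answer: $\frac{239}{278} \approx 0.85971$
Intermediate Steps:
$B{\left(U \right)} = 1$
$m{\left(V \right)} = -3 + \frac{2 V}{50 + V}$ ($m{\left(V \right)} = -3 + \frac{V + V}{50 + V} = -3 + \frac{2 V}{50 + V}$)
$t{\left(w \right)} = \frac{1}{-5 + w}$
$m{\left(89 \right)} t{\left(n{\left(B{\left(r{\left(2,3 \right)} \right)} \right)} \right)} = \frac{\frac{1}{50 + 89} \left(-150 - 89\right)}{-5 + 3} = \frac{\frac{1}{139} \left(-150 - 89\right)}{-2} = \frac{1}{139} \left(-239\right) \left(- \frac{1}{2}\right) = \left(- \frac{239}{139}\right) \left(- \frac{1}{2}\right) = \frac{239}{278}$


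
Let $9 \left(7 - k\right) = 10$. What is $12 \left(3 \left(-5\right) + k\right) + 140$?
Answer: $\frac{92}{3} \approx 30.667$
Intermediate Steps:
$k = \frac{53}{9}$ ($k = 7 - \frac{10}{9} = \frac{53}{9} \approx 5.8889$)
$12 \left(3 \left(-5\right) + k\right) + 140 = 12 \left(3 \left(-5\right) + \frac{53}{9}\right) + 140 = 12 \left(-15 + \frac{53}{9}\right) + 140 = 12 \left(- \frac{82}{9}\right) + 140 = - \frac{328}{3} + 140 = \frac{92}{3}$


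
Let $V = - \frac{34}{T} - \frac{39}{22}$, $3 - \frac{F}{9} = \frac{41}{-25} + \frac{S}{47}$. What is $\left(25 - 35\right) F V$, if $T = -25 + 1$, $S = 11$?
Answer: $\frac{15531}{110} \approx 141.19$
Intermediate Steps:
$T = -24$
$F = \frac{46593}{1175}$ ($F = 27 - 9 \left(\frac{41}{-25} + \frac{11}{47}\right) = 27 - 9 \left(41 \left(- \frac{1}{25}\right) + 11 \cdot \frac{1}{47}\right) = 27 - 9 \left(- \frac{41}{25} + \frac{11}{47}\right) = 27 - - \frac{14868}{1175} = 27 + \frac{14868}{1175} = \frac{46593}{1175} \approx 39.654$)
$V = - \frac{47}{132}$ ($V = - \frac{34}{-24} - \frac{39}{22} = \left(-34\right) \left(- \frac{1}{24}\right) - \frac{39}{22} = \frac{17}{12} - \frac{39}{22} = - \frac{47}{132} \approx -0.35606$)
$\left(25 - 35\right) F V = \left(25 - 35\right) \frac{46593}{1175} \left(- \frac{47}{132}\right) = \left(-10\right) \frac{46593}{1175} \left(- \frac{47}{132}\right) = \left(- \frac{93186}{235}\right) \left(- \frac{47}{132}\right) = \frac{15531}{110}$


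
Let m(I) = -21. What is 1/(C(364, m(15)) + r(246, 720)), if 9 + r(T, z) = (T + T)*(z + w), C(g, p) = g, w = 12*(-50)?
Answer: 1/59395 ≈ 1.6836e-5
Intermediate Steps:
w = -600
r(T, z) = -9 + 2*T*(-600 + z) (r(T, z) = -9 + (T + T)*(z - 600) = -9 + (2*T)*(-600 + z) = -9 + 2*T*(-600 + z))
1/(C(364, m(15)) + r(246, 720)) = 1/(364 + (-9 - 1200*246 + 2*246*720)) = 1/(364 + (-9 - 295200 + 354240)) = 1/(364 + 59031) = 1/59395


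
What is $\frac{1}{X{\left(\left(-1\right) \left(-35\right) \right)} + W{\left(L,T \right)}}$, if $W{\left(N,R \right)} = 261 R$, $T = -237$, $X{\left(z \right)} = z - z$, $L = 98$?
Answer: $- \frac{1}{61857} \approx -1.6166 \cdot 10^{-5}$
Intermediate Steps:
$X{\left(z \right)} = 0$
$\frac{1}{X{\left(\left(-1\right) \left(-35\right) \right)} + W{\left(L,T \right)}} = \frac{1}{0 + 261 \left(-237\right)} = \frac{1}{0 - 61857} = \frac{1}{-61857} = - \frac{1}{61857}$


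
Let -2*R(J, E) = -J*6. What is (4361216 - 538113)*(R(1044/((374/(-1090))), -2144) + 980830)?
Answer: 694689432161810/187 ≈ 3.7149e+12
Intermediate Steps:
R(J, E) = 3*J (R(J, E) = -(-1)*J*6/2 = -(-1)*6*J/2 = -(-3)*J = 3*J)
(4361216 - 538113)*(R(1044/((374/(-1090))), -2144) + 980830) = (4361216 - 538113)*(3*(1044/((374/(-1090)))) + 980830) = 3823103*(3*(1044/((374*(-1/1090)))) + 980830) = 3823103*(3*(1044/(-187/545)) + 980830) = 3823103*(3*(1044*(-545/187)) + 980830) = 3823103*(3*(-568980/187) + 980830) = 3823103*(-1706940/187 + 980830) = 3823103*(181708270/187) = 694689432161810/187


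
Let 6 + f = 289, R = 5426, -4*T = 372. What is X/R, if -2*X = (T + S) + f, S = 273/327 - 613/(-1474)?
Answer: -30727491/1743547432 ≈ -0.017624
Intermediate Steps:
T = -93 (T = -¼*372 = -93)
f = 283 (f = -6 + 289 = 283)
S = 200951/160666 (S = 273*(1/327) - 613*(-1/1474) = 91/109 + 613/1474 = 200951/160666 ≈ 1.2507)
X = -30727491/321332 (X = -((-93 + 200951/160666) + 283)/2 = -(-14740987/160666 + 283)/2 = -½*30727491/160666 = -30727491/321332 ≈ -95.625)
X/R = -30727491/321332/5426 = -30727491/321332*1/5426 = -30727491/1743547432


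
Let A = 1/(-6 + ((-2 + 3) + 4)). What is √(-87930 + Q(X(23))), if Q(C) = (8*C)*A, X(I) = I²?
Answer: I*√92162 ≈ 303.58*I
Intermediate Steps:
A = -1 (A = 1/(-6 + (1 + 4)) = 1/(-6 + 5) = 1/(-1) = -1)
Q(C) = -8*C (Q(C) = (8*C)*(-1) = -8*C)
√(-87930 + Q(X(23))) = √(-87930 - 8*23²) = √(-87930 - 8*529) = √(-87930 - 4232) = √(-92162) = I*√92162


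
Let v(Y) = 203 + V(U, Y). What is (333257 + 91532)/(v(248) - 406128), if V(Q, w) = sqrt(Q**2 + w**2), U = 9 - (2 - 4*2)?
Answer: -172432474825/164775043896 - 424789*sqrt(61729)/164775043896 ≈ -1.0471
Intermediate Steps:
U = 15 (U = 9 - (2 - 8) = 9 - 1*(-6) = 9 + 6 = 15)
v(Y) = 203 + sqrt(225 + Y**2) (v(Y) = 203 + sqrt(15**2 + Y**2) = 203 + sqrt(225 + Y**2))
(333257 + 91532)/(v(248) - 406128) = (333257 + 91532)/((203 + sqrt(225 + 248**2)) - 406128) = 424789/((203 + sqrt(225 + 61504)) - 406128) = 424789/((203 + sqrt(61729)) - 406128) = 424789/(-405925 + sqrt(61729))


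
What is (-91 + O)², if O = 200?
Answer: 11881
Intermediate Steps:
(-91 + O)² = (-91 + 200)² = 109² = 11881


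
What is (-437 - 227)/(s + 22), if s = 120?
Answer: -332/71 ≈ -4.6761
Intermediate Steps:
(-437 - 227)/(s + 22) = (-437 - 227)/(120 + 22) = -664/142 = -664*1/142 = -332/71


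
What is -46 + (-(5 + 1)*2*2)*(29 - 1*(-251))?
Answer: -6766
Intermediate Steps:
-46 + (-(5 + 1)*2*2)*(29 - 1*(-251)) = -46 + (-6*2*2)*(29 + 251) = -46 + (-1*12*2)*280 = -46 - 12*2*280 = -46 - 24*280 = -46 - 6720 = -6766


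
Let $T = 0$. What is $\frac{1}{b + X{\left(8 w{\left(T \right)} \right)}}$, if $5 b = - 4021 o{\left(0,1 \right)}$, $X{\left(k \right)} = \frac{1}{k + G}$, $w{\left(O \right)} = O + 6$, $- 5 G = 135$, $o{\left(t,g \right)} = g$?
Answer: $- \frac{105}{84436} \approx -0.0012435$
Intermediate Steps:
$G = -27$ ($G = \left(- \frac{1}{5}\right) 135 = -27$)
$w{\left(O \right)} = 6 + O$
$X{\left(k \right)} = \frac{1}{-27 + k}$ ($X{\left(k \right)} = \frac{1}{k - 27} = \frac{1}{-27 + k}$)
$b = - \frac{4021}{5}$ ($b = \frac{\left(-4021\right) 1}{5} = \frac{1}{5} \left(-4021\right) = - \frac{4021}{5} \approx -804.2$)
$\frac{1}{b + X{\left(8 w{\left(T \right)} \right)}} = \frac{1}{- \frac{4021}{5} + \frac{1}{-27 + 8 \left(6 + 0\right)}} = \frac{1}{- \frac{4021}{5} + \frac{1}{-27 + 8 \cdot 6}} = \frac{1}{- \frac{4021}{5} + \frac{1}{-27 + 48}} = \frac{1}{- \frac{4021}{5} + \frac{1}{21}} = \frac{1}{- \frac{84436}{105}} = - \frac{105}{84436}$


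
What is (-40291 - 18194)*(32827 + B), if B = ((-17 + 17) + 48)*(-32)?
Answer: -1830054135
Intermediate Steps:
B = -1536 (B = (0 + 48)*(-32) = 48*(-32) = -1536)
(-40291 - 18194)*(32827 + B) = (-40291 - 18194)*(32827 - 1536) = -58485*31291 = -1830054135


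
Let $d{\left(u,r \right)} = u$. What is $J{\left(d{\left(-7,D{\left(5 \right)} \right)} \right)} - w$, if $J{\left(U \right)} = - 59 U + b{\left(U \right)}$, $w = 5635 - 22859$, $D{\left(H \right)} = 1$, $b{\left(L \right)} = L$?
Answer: $17630$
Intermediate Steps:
$w = -17224$
$J{\left(U \right)} = - 58 U$ ($J{\left(U \right)} = - 59 U + U = - 58 U$)
$J{\left(d{\left(-7,D{\left(5 \right)} \right)} \right)} - w = \left(-58\right) \left(-7\right) - -17224 = 406 + 17224 = 17630$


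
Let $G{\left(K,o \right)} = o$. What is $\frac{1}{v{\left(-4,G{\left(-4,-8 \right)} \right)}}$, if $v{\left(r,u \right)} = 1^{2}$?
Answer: $1$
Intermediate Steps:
$v{\left(r,u \right)} = 1$
$\frac{1}{v{\left(-4,G{\left(-4,-8 \right)} \right)}} = 1^{-1} = 1$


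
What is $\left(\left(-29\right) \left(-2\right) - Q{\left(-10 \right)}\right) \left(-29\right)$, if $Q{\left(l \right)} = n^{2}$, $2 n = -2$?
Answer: $-1653$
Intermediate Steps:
$n = -1$ ($n = \frac{1}{2} \left(-2\right) = -1$)
$Q{\left(l \right)} = 1$ ($Q{\left(l \right)} = \left(-1\right)^{2} = 1$)
$\left(\left(-29\right) \left(-2\right) - Q{\left(-10 \right)}\right) \left(-29\right) = \left(\left(-29\right) \left(-2\right) - 1\right) \left(-29\right) = \left(58 - 1\right) \left(-29\right) = 57 \left(-29\right) = -1653$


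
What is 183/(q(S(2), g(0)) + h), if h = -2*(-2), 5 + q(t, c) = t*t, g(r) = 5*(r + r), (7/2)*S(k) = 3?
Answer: -8967/13 ≈ -689.77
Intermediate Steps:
S(k) = 6/7 (S(k) = (2/7)*3 = 6/7)
g(r) = 10*r (g(r) = 5*(2*r) = 10*r)
q(t, c) = -5 + t² (q(t, c) = -5 + t*t = -5 + t²)
h = 4
183/(q(S(2), g(0)) + h) = 183/((-5 + (6/7)²) + 4) = 183/((-5 + 36/49) + 4) = 183/(-209/49 + 4) = 183/(-13/49) = 183*(-49/13) = -8967/13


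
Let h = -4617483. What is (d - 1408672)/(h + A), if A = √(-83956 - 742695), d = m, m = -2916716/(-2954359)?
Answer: 4804167704397118239/15747582908732544115 + 1040429971133*I*√826651/15747582908732544115 ≈ 0.30507 + 6.007e-5*I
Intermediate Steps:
m = 2916716/2954359 (m = -2916716*(-1/2954359) = 2916716/2954359 ≈ 0.98726)
d = 2916716/2954359 ≈ 0.98726
A = I*√826651 (A = √(-826651) = I*√826651 ≈ 909.2*I)
(d - 1408672)/(h + A) = (2916716/2954359 - 1408672)/(-4617483 + I*√826651) = -4161719884532/(2954359*(-4617483 + I*√826651))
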